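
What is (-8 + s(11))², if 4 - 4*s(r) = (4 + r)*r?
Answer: 37249/16 ≈ 2328.1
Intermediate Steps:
s(r) = 1 - r*(4 + r)/4 (s(r) = 1 - (4 + r)*r/4 = 1 - r*(4 + r)/4)
(-8 + s(11))² = (-8 + (1 - 1*11 - ¼*11²))² = (-8 + (1 - 11 - ¼*121))² = (-8 + (1 - 11 - 121/4))² = (-8 - 161/4)² = (-193/4)² = 37249/16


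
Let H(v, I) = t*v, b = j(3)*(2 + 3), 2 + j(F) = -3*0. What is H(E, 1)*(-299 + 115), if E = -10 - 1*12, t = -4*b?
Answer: 161920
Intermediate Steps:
j(F) = -2 (j(F) = -2 - 3*0 = -2 + 0 = -2)
b = -10 (b = -2*(2 + 3) = -2*5 = -10)
t = 40 (t = -4*(-10) = 40)
E = -22 (E = -10 - 12 = -22)
H(v, I) = 40*v
H(E, 1)*(-299 + 115) = (40*(-22))*(-299 + 115) = -880*(-184) = 161920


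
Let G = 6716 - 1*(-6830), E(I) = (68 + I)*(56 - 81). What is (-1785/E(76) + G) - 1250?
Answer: 2951159/240 ≈ 12297.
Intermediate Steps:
E(I) = -1700 - 25*I (E(I) = (68 + I)*(-25) = -1700 - 25*I)
G = 13546 (G = 6716 + 6830 = 13546)
(-1785/E(76) + G) - 1250 = (-1785/(-1700 - 25*76) + 13546) - 1250 = (-1785/(-1700 - 1900) + 13546) - 1250 = (-1785/(-3600) + 13546) - 1250 = (-1785*(-1/3600) + 13546) - 1250 = (119/240 + 13546) - 1250 = 3251159/240 - 1250 = 2951159/240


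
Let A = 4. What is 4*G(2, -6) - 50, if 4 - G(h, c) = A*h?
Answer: -66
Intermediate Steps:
G(h, c) = 4 - 4*h
4*G(2, -6) - 50 = 4*(4 - 4*2) - 50 = 4*(4 - 8) - 50 = 4*(-4) - 50 = -16 - 50 = -66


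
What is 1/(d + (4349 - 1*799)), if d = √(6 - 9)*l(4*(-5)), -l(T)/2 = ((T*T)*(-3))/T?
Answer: 71/252914 + 6*I*√3/632285 ≈ 0.00028073 + 1.6436e-5*I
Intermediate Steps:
l(T) = 6*T (l(T) = -2*(T*T)*(-3)/T = -2*T²*(-3)/T = -2*(-3*T²)/T = -(-6)*T = 6*T)
d = -120*I*√3 (d = √(6 - 9)*(6*(4*(-5))) = √(-3)*(6*(-20)) = (I*√3)*(-120) = -120*I*√3 ≈ -207.85*I)
1/(d + (4349 - 1*799)) = 1/(-120*I*√3 + (4349 - 1*799)) = 1/(-120*I*√3 + (4349 - 799)) = 1/(-120*I*√3 + 3550) = 1/(3550 - 120*I*√3)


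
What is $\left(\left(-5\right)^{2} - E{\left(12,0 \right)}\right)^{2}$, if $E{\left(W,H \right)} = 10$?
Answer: $225$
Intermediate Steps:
$\left(\left(-5\right)^{2} - E{\left(12,0 \right)}\right)^{2} = \left(\left(-5\right)^{2} - 10\right)^{2} = \left(25 - 10\right)^{2} = 15^{2} = 225$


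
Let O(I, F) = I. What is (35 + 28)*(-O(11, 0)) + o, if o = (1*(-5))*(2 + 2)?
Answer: -713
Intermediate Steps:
o = -20 (o = -5*4 = -20)
(35 + 28)*(-O(11, 0)) + o = (35 + 28)*(-1*11) - 20 = 63*(-11) - 20 = -693 - 20 = -713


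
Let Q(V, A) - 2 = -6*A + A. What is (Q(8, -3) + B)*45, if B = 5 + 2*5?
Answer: 1440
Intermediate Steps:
Q(V, A) = 2 - 5*A (Q(V, A) = 2 + (-6*A + A) = 2 - 5*A)
B = 15 (B = 5 + 10 = 15)
(Q(8, -3) + B)*45 = ((2 - 5*(-3)) + 15)*45 = ((2 + 15) + 15)*45 = (17 + 15)*45 = 32*45 = 1440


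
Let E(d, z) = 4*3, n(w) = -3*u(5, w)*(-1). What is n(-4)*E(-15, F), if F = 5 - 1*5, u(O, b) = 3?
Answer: 108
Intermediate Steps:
n(w) = 9 (n(w) = -3*3*(-1) = -9*(-1) = 9)
F = 0 (F = 5 - 5 = 0)
E(d, z) = 12
n(-4)*E(-15, F) = 9*12 = 108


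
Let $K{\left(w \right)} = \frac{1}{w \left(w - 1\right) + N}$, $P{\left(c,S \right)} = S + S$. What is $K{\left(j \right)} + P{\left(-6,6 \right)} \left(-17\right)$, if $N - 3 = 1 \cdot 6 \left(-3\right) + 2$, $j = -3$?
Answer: $-205$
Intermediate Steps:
$N = -13$ ($N = 3 + \left(1 \cdot 6 \left(-3\right) + 2\right) = 3 + \left(1 \left(-18\right) + 2\right) = 3 + \left(-18 + 2\right) = 3 - 16 = -13$)
$P{\left(c,S \right)} = 2 S$
$K{\left(w \right)} = \frac{1}{-13 + w \left(-1 + w\right)}$ ($K{\left(w \right)} = \frac{1}{w \left(w - 1\right) - 13} = \frac{1}{w \left(-1 + w\right) - 13} = \frac{1}{-13 + w \left(-1 + w\right)}$)
$K{\left(j \right)} + P{\left(-6,6 \right)} \left(-17\right) = \frac{1}{-13 + \left(-3\right)^{2} - -3} + 2 \cdot 6 \left(-17\right) = \frac{1}{-13 + 9 + 3} + 12 \left(-17\right) = \frac{1}{-1} - 204 = -1 - 204 = -205$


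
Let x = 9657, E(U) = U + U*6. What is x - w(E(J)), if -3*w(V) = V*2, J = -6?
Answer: 9629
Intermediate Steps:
E(U) = 7*U (E(U) = U + 6*U = 7*U)
w(V) = -2*V/3 (w(V) = -V*2/3 = -2*V/3)
x - w(E(J)) = 9657 - (-2)*7*(-6)/3 = 9657 - (-2)*(-42)/3 = 9657 - 1*28 = 9657 - 28 = 9629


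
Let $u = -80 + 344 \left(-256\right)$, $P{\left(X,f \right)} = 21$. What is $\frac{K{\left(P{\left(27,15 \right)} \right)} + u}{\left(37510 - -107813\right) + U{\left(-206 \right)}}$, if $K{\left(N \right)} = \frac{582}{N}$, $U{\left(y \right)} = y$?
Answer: $- \frac{616814}{1015819} \approx -0.60721$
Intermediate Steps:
$u = -88144$ ($u = -80 - 88064 = -88144$)
$\frac{K{\left(P{\left(27,15 \right)} \right)} + u}{\left(37510 - -107813\right) + U{\left(-206 \right)}} = \frac{\frac{582}{21} - 88144}{\left(37510 - -107813\right) - 206} = \frac{582 \cdot \frac{1}{21} - 88144}{\left(37510 + 107813\right) - 206} = \frac{\frac{194}{7} - 88144}{145323 - 206} = - \frac{616814}{7 \cdot 145117} = \left(- \frac{616814}{7}\right) \frac{1}{145117} = - \frac{616814}{1015819}$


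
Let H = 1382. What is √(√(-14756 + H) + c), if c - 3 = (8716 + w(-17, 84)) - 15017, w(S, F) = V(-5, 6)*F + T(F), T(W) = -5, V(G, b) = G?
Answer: √(-6723 + 3*I*√1486) ≈ 0.7052 + 81.997*I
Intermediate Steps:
w(S, F) = -5 - 5*F (w(S, F) = -5*F - 5 = -5 - 5*F)
c = -6723 (c = 3 + ((8716 + (-5 - 5*84)) - 15017) = 3 + ((8716 + (-5 - 420)) - 15017) = 3 + ((8716 - 425) - 15017) = 3 + (8291 - 15017) = 3 - 6726 = -6723)
√(√(-14756 + H) + c) = √(√(-14756 + 1382) - 6723) = √(√(-13374) - 6723) = √(3*I*√1486 - 6723) = √(-6723 + 3*I*√1486)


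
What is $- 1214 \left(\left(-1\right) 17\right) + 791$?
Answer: $21429$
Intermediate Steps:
$- 1214 \left(\left(-1\right) 17\right) + 791 = \left(-1214\right) \left(-17\right) + 791 = 20638 + 791 = 21429$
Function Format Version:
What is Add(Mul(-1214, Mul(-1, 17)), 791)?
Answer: 21429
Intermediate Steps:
Add(Mul(-1214, Mul(-1, 17)), 791) = Add(Mul(-1214, -17), 791) = Add(20638, 791) = 21429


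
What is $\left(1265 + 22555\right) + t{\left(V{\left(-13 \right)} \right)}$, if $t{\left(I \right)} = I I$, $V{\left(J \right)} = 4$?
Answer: $23836$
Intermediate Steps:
$t{\left(I \right)} = I^{2}$
$\left(1265 + 22555\right) + t{\left(V{\left(-13 \right)} \right)} = \left(1265 + 22555\right) + 4^{2} = 23820 + 16 = 23836$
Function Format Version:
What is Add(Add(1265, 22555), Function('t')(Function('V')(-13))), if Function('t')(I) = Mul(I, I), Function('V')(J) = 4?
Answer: 23836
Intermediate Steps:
Function('t')(I) = Pow(I, 2)
Add(Add(1265, 22555), Function('t')(Function('V')(-13))) = Add(Add(1265, 22555), Pow(4, 2)) = Add(23820, 16) = 23836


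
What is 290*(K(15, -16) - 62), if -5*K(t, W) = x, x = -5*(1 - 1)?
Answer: -17980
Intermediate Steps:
x = 0 (x = -5*0 = 0)
K(t, W) = 0 (K(t, W) = -⅕*0 = 0)
290*(K(15, -16) - 62) = 290*(0 - 62) = 290*(-62) = -17980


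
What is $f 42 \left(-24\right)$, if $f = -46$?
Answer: $46368$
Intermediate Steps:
$f 42 \left(-24\right) = \left(-46\right) 42 \left(-24\right) = \left(-1932\right) \left(-24\right) = 46368$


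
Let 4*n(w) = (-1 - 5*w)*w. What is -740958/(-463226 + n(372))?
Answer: 740958/636299 ≈ 1.1645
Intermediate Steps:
n(w) = w*(-1 - 5*w)/4 (n(w) = ((-1 - 5*w)*w)/4 = (w*(-1 - 5*w))/4 = w*(-1 - 5*w)/4)
-740958/(-463226 + n(372)) = -740958/(-463226 - ¼*372*(1 + 5*372)) = -740958/(-463226 - ¼*372*(1 + 1860)) = -740958/(-463226 - ¼*372*1861) = -740958/(-463226 - 173073) = -740958/(-636299) = -740958*(-1/636299) = 740958/636299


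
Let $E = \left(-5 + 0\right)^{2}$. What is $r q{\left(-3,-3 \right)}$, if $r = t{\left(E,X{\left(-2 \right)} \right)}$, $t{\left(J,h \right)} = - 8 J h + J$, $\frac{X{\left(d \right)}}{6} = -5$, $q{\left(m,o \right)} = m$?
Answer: $-18075$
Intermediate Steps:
$X{\left(d \right)} = -30$ ($X{\left(d \right)} = 6 \left(-5\right) = -30$)
$E = 25$ ($E = \left(-5\right)^{2} = 25$)
$t{\left(J,h \right)} = J - 8 J h$ ($t{\left(J,h \right)} = - 8 J h + J = J - 8 J h$)
$r = 6025$ ($r = 25 \left(1 - -240\right) = 25 \left(1 + 240\right) = 25 \cdot 241 = 6025$)
$r q{\left(-3,-3 \right)} = 6025 \left(-3\right) = -18075$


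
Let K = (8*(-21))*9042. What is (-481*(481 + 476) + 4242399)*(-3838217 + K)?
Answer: -20261645782386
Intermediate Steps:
K = -1519056 (K = -168*9042 = -1519056)
(-481*(481 + 476) + 4242399)*(-3838217 + K) = (-481*(481 + 476) + 4242399)*(-3838217 - 1519056) = (-481*957 + 4242399)*(-5357273) = (-460317 + 4242399)*(-5357273) = 3782082*(-5357273) = -20261645782386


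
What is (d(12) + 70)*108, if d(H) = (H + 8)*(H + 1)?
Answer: 35640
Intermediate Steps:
d(H) = (1 + H)*(8 + H) (d(H) = (8 + H)*(1 + H) = (1 + H)*(8 + H))
(d(12) + 70)*108 = ((8 + 12**2 + 9*12) + 70)*108 = ((8 + 144 + 108) + 70)*108 = (260 + 70)*108 = 330*108 = 35640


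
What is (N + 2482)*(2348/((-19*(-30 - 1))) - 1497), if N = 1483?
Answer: -3486761525/589 ≈ -5.9198e+6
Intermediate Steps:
(N + 2482)*(2348/((-19*(-30 - 1))) - 1497) = (1483 + 2482)*(2348/((-19*(-30 - 1))) - 1497) = 3965*(2348/((-19*(-31))) - 1497) = 3965*(2348/589 - 1497) = 3965*(-879385/589) = -3486761525/589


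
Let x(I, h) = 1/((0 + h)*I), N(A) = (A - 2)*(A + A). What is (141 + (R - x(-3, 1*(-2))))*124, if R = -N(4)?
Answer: 46438/3 ≈ 15479.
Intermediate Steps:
N(A) = 2*A*(-2 + A) (N(A) = (-2 + A)*(2*A) = 2*A*(-2 + A))
R = -16 (R = -2*4*(-2 + 4) = -2*4*2 = -1*16 = -16)
x(I, h) = 1/(I*h) (x(I, h) = 1/(h*I) = 1/(I*h))
(141 + (R - x(-3, 1*(-2))))*124 = (141 + (-16 - 1/((-3)*(1*(-2)))))*124 = (141 + (-16 - (-1)/(3*(-2))))*124 = (141 + (-16 - (-1)*(-1)/(3*2)))*124 = (141 + (-16 - 1*⅙))*124 = (141 + (-16 - ⅙))*124 = (141 - 97/6)*124 = (749/6)*124 = 46438/3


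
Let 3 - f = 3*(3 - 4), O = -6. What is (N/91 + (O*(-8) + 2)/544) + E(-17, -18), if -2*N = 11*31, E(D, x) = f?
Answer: 104411/24752 ≈ 4.2183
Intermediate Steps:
f = 6 (f = 3 - 3*(3 - 4) = 3 - 3*(-1) = 3 - 1*(-3) = 3 + 3 = 6)
E(D, x) = 6
N = -341/2 (N = -11*31/2 = -1/2*341 = -341/2 ≈ -170.50)
(N/91 + (O*(-8) + 2)/544) + E(-17, -18) = (-341/2/91 + (-6*(-8) + 2)/544) + 6 = (-341/2*1/91 + (48 + 2)*(1/544)) + 6 = (-341/182 + 50*(1/544)) + 6 = (-341/182 + 25/272) + 6 = -44101/24752 + 6 = 104411/24752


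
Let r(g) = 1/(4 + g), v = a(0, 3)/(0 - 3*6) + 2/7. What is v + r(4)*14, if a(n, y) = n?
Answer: 57/28 ≈ 2.0357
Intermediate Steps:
v = 2/7 (v = 0/(0 - 3*6) + 2/7 = 0/(0 - 18) + 2*(1/7) = 0/(-18) + 2/7 = 0*(-1/18) + 2/7 = 0 + 2/7 = 2/7 ≈ 0.28571)
v + r(4)*14 = 2/7 + 14/(4 + 4) = 2/7 + 14/8 = 2/7 + (1/8)*14 = 2/7 + 7/4 = 57/28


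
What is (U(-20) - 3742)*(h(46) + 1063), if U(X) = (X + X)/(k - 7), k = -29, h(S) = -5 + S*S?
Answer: -35620744/3 ≈ -1.1874e+7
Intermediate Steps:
h(S) = -5 + S²
U(X) = -X/18 (U(X) = (X + X)/(-29 - 7) = (2*X)/(-36) = (2*X)*(-1/36) = -X/18)
(U(-20) - 3742)*(h(46) + 1063) = (-1/18*(-20) - 3742)*((-5 + 46²) + 1063) = (10/9 - 3742)*((-5 + 2116) + 1063) = -33668*(2111 + 1063)/9 = -33668/9*3174 = -35620744/3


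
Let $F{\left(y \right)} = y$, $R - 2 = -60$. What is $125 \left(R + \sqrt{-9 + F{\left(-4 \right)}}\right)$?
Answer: $-7250 + 125 i \sqrt{13} \approx -7250.0 + 450.69 i$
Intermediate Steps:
$R = -58$ ($R = 2 - 60 = -58$)
$125 \left(R + \sqrt{-9 + F{\left(-4 \right)}}\right) = 125 \left(-58 + \sqrt{-9 - 4}\right) = 125 \left(-58 + \sqrt{-13}\right) = 125 \left(-58 + i \sqrt{13}\right) = -7250 + 125 i \sqrt{13}$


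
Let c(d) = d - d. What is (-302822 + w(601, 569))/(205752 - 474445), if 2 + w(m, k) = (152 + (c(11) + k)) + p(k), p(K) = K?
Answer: 301534/268693 ≈ 1.1222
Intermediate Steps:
c(d) = 0
w(m, k) = 150 + 2*k (w(m, k) = -2 + ((152 + (0 + k)) + k) = -2 + ((152 + k) + k) = -2 + (152 + 2*k) = 150 + 2*k)
(-302822 + w(601, 569))/(205752 - 474445) = (-302822 + (150 + 2*569))/(205752 - 474445) = (-302822 + (150 + 1138))/(-268693) = (-302822 + 1288)*(-1/268693) = -301534*(-1/268693) = 301534/268693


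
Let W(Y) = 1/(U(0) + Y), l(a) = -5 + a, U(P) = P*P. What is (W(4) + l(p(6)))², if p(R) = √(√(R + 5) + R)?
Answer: (-19 + 4*√(6 + √11))²/16 ≈ 2.8821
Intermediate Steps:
U(P) = P²
p(R) = √(R + √(5 + R)) (p(R) = √(√(5 + R) + R) = √(R + √(5 + R)))
W(Y) = 1/Y (W(Y) = 1/(0² + Y) = 1/(0 + Y) = 1/Y)
(W(4) + l(p(6)))² = (1/4 + (-5 + √(6 + √(5 + 6))))² = (¼ + (-5 + √(6 + √11)))² = (-19/4 + √(6 + √11))²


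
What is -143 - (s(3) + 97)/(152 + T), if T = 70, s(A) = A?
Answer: -15923/111 ≈ -143.45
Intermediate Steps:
-143 - (s(3) + 97)/(152 + T) = -143 - (3 + 97)/(152 + 70) = -143 - 100/222 = -143 - 1*50/111 = -143 - 50/111 = -15923/111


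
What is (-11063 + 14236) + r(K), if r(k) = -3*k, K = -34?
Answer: 3275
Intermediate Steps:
(-11063 + 14236) + r(K) = (-11063 + 14236) - 3*(-34) = 3173 + 102 = 3275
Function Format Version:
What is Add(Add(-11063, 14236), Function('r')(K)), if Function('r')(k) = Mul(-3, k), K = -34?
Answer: 3275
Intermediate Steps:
Add(Add(-11063, 14236), Function('r')(K)) = Add(Add(-11063, 14236), Mul(-3, -34)) = Add(3173, 102) = 3275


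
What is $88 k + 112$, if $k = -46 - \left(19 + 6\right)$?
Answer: $-6136$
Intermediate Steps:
$k = -71$ ($k = -46 - 25 = -71$)
$88 k + 112 = 88 \left(-71\right) + 112 = -6248 + 112 = -6136$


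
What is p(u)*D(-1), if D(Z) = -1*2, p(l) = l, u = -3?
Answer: 6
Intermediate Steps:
D(Z) = -2
p(u)*D(-1) = -3*(-2) = 6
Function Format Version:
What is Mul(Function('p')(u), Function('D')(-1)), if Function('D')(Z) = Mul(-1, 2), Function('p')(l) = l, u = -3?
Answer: 6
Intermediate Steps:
Function('D')(Z) = -2
Mul(Function('p')(u), Function('D')(-1)) = Mul(-3, -2) = 6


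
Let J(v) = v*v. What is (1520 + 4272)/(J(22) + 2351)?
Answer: 5792/2835 ≈ 2.0430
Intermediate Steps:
J(v) = v²
(1520 + 4272)/(J(22) + 2351) = (1520 + 4272)/(22² + 2351) = 5792/(484 + 2351) = 5792/2835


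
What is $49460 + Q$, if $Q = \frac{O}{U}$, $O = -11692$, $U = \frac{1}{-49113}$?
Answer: $574278656$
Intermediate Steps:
$U = - \frac{1}{49113} \approx -2.0361 \cdot 10^{-5}$
$Q = 574229196$ ($Q = - \frac{11692}{- \frac{1}{49113}} = \left(-11692\right) \left(-49113\right) = 574229196$)
$49460 + Q = 49460 + 574229196 = 574278656$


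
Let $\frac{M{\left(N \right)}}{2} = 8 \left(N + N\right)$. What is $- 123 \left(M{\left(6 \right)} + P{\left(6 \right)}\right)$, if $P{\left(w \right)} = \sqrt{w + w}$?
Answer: $-23616 - 246 \sqrt{3} \approx -24042.0$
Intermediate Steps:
$M{\left(N \right)} = 32 N$ ($M{\left(N \right)} = 2 \cdot 8 \left(N + N\right) = 2 \cdot 8 \cdot 2 N = 2 \cdot 16 N = 32 N$)
$P{\left(w \right)} = \sqrt{2} \sqrt{w}$ ($P{\left(w \right)} = \sqrt{2 w} = \sqrt{2} \sqrt{w}$)
$- 123 \left(M{\left(6 \right)} + P{\left(6 \right)}\right) = - 123 \left(32 \cdot 6 + \sqrt{2} \sqrt{6}\right) = - 123 \left(192 + 2 \sqrt{3}\right) = -23616 - 246 \sqrt{3}$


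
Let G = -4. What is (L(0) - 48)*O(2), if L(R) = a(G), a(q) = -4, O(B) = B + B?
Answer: -208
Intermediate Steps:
O(B) = 2*B
L(R) = -4
(L(0) - 48)*O(2) = (-4 - 48)*(2*2) = -52*4 = -208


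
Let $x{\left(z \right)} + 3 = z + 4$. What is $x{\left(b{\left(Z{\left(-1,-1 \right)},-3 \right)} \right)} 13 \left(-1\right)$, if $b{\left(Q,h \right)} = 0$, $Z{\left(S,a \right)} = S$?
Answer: $-13$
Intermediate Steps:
$x{\left(z \right)} = 1 + z$ ($x{\left(z \right)} = -3 + \left(z + 4\right) = -3 + \left(4 + z\right) = 1 + z$)
$x{\left(b{\left(Z{\left(-1,-1 \right)},-3 \right)} \right)} 13 \left(-1\right) = \left(1 + 0\right) 13 \left(-1\right) = 1 \cdot 13 \left(-1\right) = 13 \left(-1\right) = -13$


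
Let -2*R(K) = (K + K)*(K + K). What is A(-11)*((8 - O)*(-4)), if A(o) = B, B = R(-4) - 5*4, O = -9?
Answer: 3536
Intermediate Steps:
R(K) = -2*K² (R(K) = -(K + K)*(K + K)/2 = -2*K*2*K/2 = -2*K²)
B = -52 (B = -2*(-4)² - 5*4 = -2*16 - 20 = -32 - 20 = -52)
A(o) = -52
A(-11)*((8 - O)*(-4)) = -52*(8 - 1*(-9))*(-4) = -52*(8 + 9)*(-4) = -884*(-4) = -52*(-68) = 3536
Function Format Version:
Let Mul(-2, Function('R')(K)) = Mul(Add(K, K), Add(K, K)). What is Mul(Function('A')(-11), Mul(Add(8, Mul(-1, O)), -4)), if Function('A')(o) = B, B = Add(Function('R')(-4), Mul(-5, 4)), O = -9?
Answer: 3536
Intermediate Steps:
Function('R')(K) = Mul(-2, Pow(K, 2)) (Function('R')(K) = Mul(Rational(-1, 2), Mul(Add(K, K), Add(K, K))) = Mul(Rational(-1, 2), Mul(Mul(2, K), Mul(2, K))) = Mul(Rational(-1, 2), Mul(4, Pow(K, 2))) = Mul(-2, Pow(K, 2)))
B = -52 (B = Add(Mul(-2, Pow(-4, 2)), Mul(-5, 4)) = Add(Mul(-2, 16), -20) = Add(-32, -20) = -52)
Function('A')(o) = -52
Mul(Function('A')(-11), Mul(Add(8, Mul(-1, O)), -4)) = Mul(-52, Mul(Add(8, Mul(-1, -9)), -4)) = Mul(-52, Mul(Add(8, 9), -4)) = Mul(-52, Mul(17, -4)) = Mul(-52, -68) = 3536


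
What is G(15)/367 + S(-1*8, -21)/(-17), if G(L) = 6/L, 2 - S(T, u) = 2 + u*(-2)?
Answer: 77104/31195 ≈ 2.4717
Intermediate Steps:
S(T, u) = 2*u (S(T, u) = 2 - (2 + u*(-2)) = 2 - (2 - 2*u) = 2 + (-2 + 2*u) = 2*u)
G(15)/367 + S(-1*8, -21)/(-17) = (6/15)/367 + (2*(-21))/(-17) = (6*(1/15))*(1/367) - 42*(-1/17) = (⅖)*(1/367) + 42/17 = 2/1835 + 42/17 = 77104/31195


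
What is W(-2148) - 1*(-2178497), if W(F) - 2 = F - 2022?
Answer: 2174329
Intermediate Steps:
W(F) = -2020 + F (W(F) = 2 + (F - 2022) = 2 + (-2022 + F) = -2020 + F)
W(-2148) - 1*(-2178497) = (-2020 - 2148) - 1*(-2178497) = -4168 + 2178497 = 2174329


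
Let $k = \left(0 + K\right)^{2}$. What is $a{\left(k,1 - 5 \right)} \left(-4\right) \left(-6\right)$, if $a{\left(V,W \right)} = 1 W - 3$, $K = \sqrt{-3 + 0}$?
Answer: $-168$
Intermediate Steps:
$K = i \sqrt{3}$ ($K = \sqrt{-3} = i \sqrt{3} \approx 1.732 i$)
$k = -3$ ($k = \left(0 + i \sqrt{3}\right)^{2} = \left(i \sqrt{3}\right)^{2} = -3$)
$a{\left(V,W \right)} = -3 + W$ ($a{\left(V,W \right)} = W - 3 = -3 + W$)
$a{\left(k,1 - 5 \right)} \left(-4\right) \left(-6\right) = \left(-3 + \left(1 - 5\right)\right) \left(-4\right) \left(-6\right) = \left(-3 - 4\right) \left(-4\right) \left(-6\right) = \left(-7\right) \left(-4\right) \left(-6\right) = 28 \left(-6\right) = -168$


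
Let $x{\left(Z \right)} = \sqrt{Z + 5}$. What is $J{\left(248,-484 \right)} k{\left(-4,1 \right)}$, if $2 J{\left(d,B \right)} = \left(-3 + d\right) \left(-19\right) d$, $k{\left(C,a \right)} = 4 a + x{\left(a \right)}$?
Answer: $-2308880 - 577220 \sqrt{6} \approx -3.7228 \cdot 10^{6}$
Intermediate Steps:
$x{\left(Z \right)} = \sqrt{5 + Z}$
$k{\left(C,a \right)} = \sqrt{5 + a} + 4 a$ ($k{\left(C,a \right)} = 4 a + \sqrt{5 + a} = \sqrt{5 + a} + 4 a$)
$J{\left(d,B \right)} = \frac{d \left(57 - 19 d\right)}{2}$ ($J{\left(d,B \right)} = \frac{\left(-3 + d\right) \left(-19\right) d}{2} = \frac{\left(57 - 19 d\right) d}{2} = \frac{d \left(57 - 19 d\right)}{2}$)
$J{\left(248,-484 \right)} k{\left(-4,1 \right)} = \frac{19}{2} \cdot 248 \left(3 - 248\right) \left(\sqrt{5 + 1} + 4 \cdot 1\right) = \frac{19}{2} \cdot 248 \left(3 - 248\right) \left(\sqrt{6} + 4\right) = \frac{19}{2} \cdot 248 \left(-245\right) \left(4 + \sqrt{6}\right) = - 577220 \left(4 + \sqrt{6}\right) = -2308880 - 577220 \sqrt{6}$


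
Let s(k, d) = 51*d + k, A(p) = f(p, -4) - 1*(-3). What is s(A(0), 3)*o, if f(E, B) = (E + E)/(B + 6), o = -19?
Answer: -2964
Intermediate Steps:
f(E, B) = 2*E/(6 + B) (f(E, B) = (2*E)/(6 + B) = 2*E/(6 + B))
A(p) = 3 + p (A(p) = 2*p/(6 - 4) - 1*(-3) = 2*p/2 + 3 = 2*p*(1/2) + 3 = p + 3 = 3 + p)
s(k, d) = k + 51*d
s(A(0), 3)*o = ((3 + 0) + 51*3)*(-19) = (3 + 153)*(-19) = 156*(-19) = -2964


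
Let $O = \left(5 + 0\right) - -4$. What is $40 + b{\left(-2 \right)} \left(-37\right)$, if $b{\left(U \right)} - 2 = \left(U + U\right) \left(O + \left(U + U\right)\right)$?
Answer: $706$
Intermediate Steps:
$O = 9$ ($O = 5 + 4 = 9$)
$b{\left(U \right)} = 2 + 2 U \left(9 + 2 U\right)$ ($b{\left(U \right)} = 2 + \left(U + U\right) \left(9 + \left(U + U\right)\right) = 2 + 2 U \left(9 + 2 U\right)$)
$40 + b{\left(-2 \right)} \left(-37\right) = 40 + \left(2 + 4 \left(-2\right)^{2} + 18 \left(-2\right)\right) \left(-37\right) = 40 + \left(2 + 4 \cdot 4 - 36\right) \left(-37\right) = 40 + \left(2 + 16 - 36\right) \left(-37\right) = 40 - -666 = 40 + 666 = 706$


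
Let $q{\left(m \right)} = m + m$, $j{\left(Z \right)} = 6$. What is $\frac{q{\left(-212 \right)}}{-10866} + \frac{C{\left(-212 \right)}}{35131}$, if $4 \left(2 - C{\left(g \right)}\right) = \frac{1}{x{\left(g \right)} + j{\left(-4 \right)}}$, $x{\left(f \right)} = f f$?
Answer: $\frac{1341063106967}{34317836795400} \approx 0.039078$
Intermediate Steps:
$x{\left(f \right)} = f^{2}$
$q{\left(m \right)} = 2 m$
$C{\left(g \right)} = 2 - \frac{1}{4 \left(6 + g^{2}\right)}$ ($C{\left(g \right)} = 2 - \frac{1}{4 \left(g^{2} + 6\right)} = 2 - \frac{1}{4 \left(6 + g^{2}\right)}$)
$\frac{q{\left(-212 \right)}}{-10866} + \frac{C{\left(-212 \right)}}{35131} = \frac{2 \left(-212\right)}{-10866} + \frac{\frac{1}{4} \frac{1}{6 + \left(-212\right)^{2}} \left(47 + 8 \left(-212\right)^{2}\right)}{35131} = \left(-424\right) \left(- \frac{1}{10866}\right) + \frac{47 + 8 \cdot 44944}{4 \left(6 + 44944\right)} \frac{1}{35131} = \frac{212}{5433} + \frac{47 + 359552}{4 \cdot 44950} \cdot \frac{1}{35131} = \frac{212}{5433} + \frac{1}{4} \cdot \frac{1}{44950} \cdot 359599 \cdot \frac{1}{35131} = \frac{212}{5433} + \frac{359599}{179800} \cdot \frac{1}{35131} = \frac{212}{5433} + \frac{359599}{6316553800} = \frac{1341063106967}{34317836795400}$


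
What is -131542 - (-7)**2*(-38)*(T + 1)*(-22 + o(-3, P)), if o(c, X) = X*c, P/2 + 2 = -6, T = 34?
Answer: 1562878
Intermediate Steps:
P = -16 (P = -4 + 2*(-6) = -4 - 12 = -16)
-131542 - (-7)**2*(-38)*(T + 1)*(-22 + o(-3, P)) = -131542 - (-7)**2*(-38)*(34 + 1)*(-22 - 16*(-3)) = -131542 - 49*(-38)*35*(-22 + 48) = -131542 - (-1862)*35*26 = -131542 - (-1862)*910 = -131542 - 1*(-1694420) = -131542 + 1694420 = 1562878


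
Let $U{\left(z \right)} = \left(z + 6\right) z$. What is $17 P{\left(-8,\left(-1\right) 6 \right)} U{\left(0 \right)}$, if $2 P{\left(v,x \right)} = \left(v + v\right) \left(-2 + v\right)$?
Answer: $0$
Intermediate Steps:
$U{\left(z \right)} = z \left(6 + z\right)$ ($U{\left(z \right)} = \left(6 + z\right) z = z \left(6 + z\right)$)
$P{\left(v,x \right)} = v \left(-2 + v\right)$ ($P{\left(v,x \right)} = \frac{\left(v + v\right) \left(-2 + v\right)}{2} = \frac{2 v \left(-2 + v\right)}{2} = v \left(-2 + v\right)$)
$17 P{\left(-8,\left(-1\right) 6 \right)} U{\left(0 \right)} = 17 \left(- 8 \left(-2 - 8\right)\right) 0 \left(6 + 0\right) = 17 \left(\left(-8\right) \left(-10\right)\right) 0 \cdot 6 = 17 \cdot 80 \cdot 0 = 1360 \cdot 0 = 0$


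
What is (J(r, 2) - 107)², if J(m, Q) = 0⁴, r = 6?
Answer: 11449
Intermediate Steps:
J(m, Q) = 0
(J(r, 2) - 107)² = (0 - 107)² = (-107)² = 11449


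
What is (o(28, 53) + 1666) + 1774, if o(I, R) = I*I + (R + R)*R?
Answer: 9842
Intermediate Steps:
o(I, R) = I² + 2*R² (o(I, R) = I² + (2*R)*R = I² + 2*R²)
(o(28, 53) + 1666) + 1774 = ((28² + 2*53²) + 1666) + 1774 = ((784 + 2*2809) + 1666) + 1774 = ((784 + 5618) + 1666) + 1774 = (6402 + 1666) + 1774 = 8068 + 1774 = 9842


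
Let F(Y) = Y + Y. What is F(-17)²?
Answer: 1156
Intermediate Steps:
F(Y) = 2*Y
F(-17)² = (2*(-17))² = (-34)² = 1156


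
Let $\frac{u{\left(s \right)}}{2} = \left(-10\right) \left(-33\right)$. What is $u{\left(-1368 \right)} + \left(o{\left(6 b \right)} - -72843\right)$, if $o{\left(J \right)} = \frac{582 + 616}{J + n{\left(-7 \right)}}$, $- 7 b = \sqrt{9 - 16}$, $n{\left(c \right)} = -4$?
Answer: $\frac{2711225}{37} + \frac{1797 i \sqrt{7}}{37} \approx 73276.0 + 128.5 i$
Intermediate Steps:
$u{\left(s \right)} = 660$ ($u{\left(s \right)} = 2 \left(\left(-10\right) \left(-33\right)\right) = 2 \cdot 330 = 660$)
$b = - \frac{i \sqrt{7}}{7}$ ($b = - \frac{\sqrt{9 - 16}}{7} = - \frac{\sqrt{-7}}{7} = - \frac{i \sqrt{7}}{7} \approx - 0.37796 i$)
$o{\left(J \right)} = \frac{1198}{-4 + J}$ ($o{\left(J \right)} = \frac{582 + 616}{J - 4} = \frac{1198}{-4 + J}$)
$u{\left(-1368 \right)} + \left(o{\left(6 b \right)} - -72843\right) = 660 + \left(\frac{1198}{-4 + 6 \left(- \frac{i \sqrt{7}}{7}\right)} - -72843\right) = 660 + \left(\frac{1198}{-4 - \frac{6 i \sqrt{7}}{7}} + 72843\right) = 660 + \left(72843 + \frac{1198}{-4 - \frac{6 i \sqrt{7}}{7}}\right) = 73503 + \frac{1198}{-4 - \frac{6 i \sqrt{7}}{7}}$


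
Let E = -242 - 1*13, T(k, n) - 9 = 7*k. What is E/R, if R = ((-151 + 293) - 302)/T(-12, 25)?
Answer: -3825/32 ≈ -119.53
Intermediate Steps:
T(k, n) = 9 + 7*k
E = -255 (E = -242 - 13 = -255)
R = 32/15 (R = ((-151 + 293) - 302)/(9 + 7*(-12)) = (142 - 302)/(9 - 84) = -160/(-75) = -160*(-1/75) = 32/15 ≈ 2.1333)
E/R = -255/32/15 = -255*15/32 = -3825/32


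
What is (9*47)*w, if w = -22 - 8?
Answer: -12690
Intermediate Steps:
w = -30
(9*47)*w = (9*47)*(-30) = 423*(-30) = -12690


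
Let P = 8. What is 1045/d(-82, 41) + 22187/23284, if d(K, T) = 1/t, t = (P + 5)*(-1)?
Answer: -316290953/23284 ≈ -13584.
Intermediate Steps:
t = -13 (t = (8 + 5)*(-1) = 13*(-1) = -13)
d(K, T) = -1/13 (d(K, T) = 1/(-13) = -1/13)
1045/d(-82, 41) + 22187/23284 = 1045/(-1/13) + 22187/23284 = 1045*(-13) + 22187*(1/23284) = -13585 + 22187/23284 = -316290953/23284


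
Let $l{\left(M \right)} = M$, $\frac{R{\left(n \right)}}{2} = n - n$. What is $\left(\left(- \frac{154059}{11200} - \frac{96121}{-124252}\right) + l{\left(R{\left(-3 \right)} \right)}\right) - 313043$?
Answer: $- \frac{108913929136717}{347905600} \approx -3.1306 \cdot 10^{5}$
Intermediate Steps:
$R{\left(n \right)} = 0$ ($R{\left(n \right)} = 2 \left(n - n\right) = 2 \cdot 0 = 0$)
$\left(\left(- \frac{154059}{11200} - \frac{96121}{-124252}\right) + l{\left(R{\left(-3 \right)} \right)}\right) - 313043 = \left(\left(- \frac{154059}{11200} - \frac{96121}{-124252}\right) + 0\right) - 313043 = \left(\left(\left(-154059\right) \frac{1}{11200} - - \frac{96121}{124252}\right) + 0\right) - 313043 = \left(\left(- \frac{154059}{11200} + \frac{96121}{124252}\right) + 0\right) - 313043 = \left(- \frac{4516395917}{347905600} + 0\right) - 313043 = - \frac{4516395917}{347905600} - 313043 = - \frac{108913929136717}{347905600}$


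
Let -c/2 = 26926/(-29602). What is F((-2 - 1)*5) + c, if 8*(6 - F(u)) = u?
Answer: 1147871/118408 ≈ 9.6942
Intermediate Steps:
F(u) = 6 - u/8
c = 26926/14801 (c = -53852/(-29602) = -53852*(-1)/29602 = -2*(-13463/14801) = 26926/14801 ≈ 1.8192)
F((-2 - 1)*5) + c = (6 - (-2 - 1)*5/8) + 26926/14801 = (6 - (-3)*5/8) + 26926/14801 = (6 - ⅛*(-15)) + 26926/14801 = (6 + 15/8) + 26926/14801 = 63/8 + 26926/14801 = 1147871/118408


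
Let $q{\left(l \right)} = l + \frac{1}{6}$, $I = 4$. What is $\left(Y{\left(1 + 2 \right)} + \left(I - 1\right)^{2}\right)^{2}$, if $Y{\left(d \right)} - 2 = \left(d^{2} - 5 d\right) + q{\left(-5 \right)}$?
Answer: $\frac{1}{36} \approx 0.027778$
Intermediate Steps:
$q{\left(l \right)} = \frac{1}{6} + l$ ($q{\left(l \right)} = l + \frac{1}{6} = \frac{1}{6} + l$)
$Y{\left(d \right)} = - \frac{17}{6} + d^{2} - 5 d$ ($Y{\left(d \right)} = 2 + \left(\left(d^{2} - 5 d\right) + \left(\frac{1}{6} - 5\right)\right) = 2 - \left(\frac{29}{6} - d^{2} + 5 d\right) = - \frac{17}{6} + d^{2} - 5 d$)
$\left(Y{\left(1 + 2 \right)} + \left(I - 1\right)^{2}\right)^{2} = \left(\left(- \frac{17}{6} + \left(1 + 2\right)^{2} - 5 \left(1 + 2\right)\right) + \left(4 - 1\right)^{2}\right)^{2} = \left(\left(- \frac{17}{6} + 3^{2} - 15\right) + 3^{2}\right)^{2} = \left(\left(- \frac{17}{6} + 9 - 15\right) + 9\right)^{2} = \left(- \frac{53}{6} + 9\right)^{2} = \left(\frac{1}{6}\right)^{2} = \frac{1}{36}$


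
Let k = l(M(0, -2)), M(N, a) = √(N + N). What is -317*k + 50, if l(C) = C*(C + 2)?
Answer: 50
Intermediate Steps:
M(N, a) = √2*√N (M(N, a) = √(2*N) = √2*√N)
l(C) = C*(2 + C)
k = 0 (k = (√2*√0)*(2 + √2*√0) = (√2*0)*(2 + √2*0) = 0*(2 + 0) = 0*2 = 0)
-317*k + 50 = -317*0 + 50 = 0 + 50 = 50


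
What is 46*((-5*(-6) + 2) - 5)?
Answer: 1242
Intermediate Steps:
46*((-5*(-6) + 2) - 5) = 46*((30 + 2) - 5) = 46*(32 - 5) = 46*27 = 1242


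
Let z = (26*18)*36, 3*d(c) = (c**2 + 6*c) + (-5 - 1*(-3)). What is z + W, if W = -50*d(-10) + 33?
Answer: 48743/3 ≈ 16248.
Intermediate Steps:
d(c) = -2/3 + 2*c + c**2/3 (d(c) = ((c**2 + 6*c) + (-5 - 1*(-3)))/3 = ((c**2 + 6*c) + (-5 + 3))/3 = ((c**2 + 6*c) - 2)/3 = (-2 + c**2 + 6*c)/3 = -2/3 + 2*c + c**2/3)
z = 16848 (z = 468*36 = 16848)
W = -1801/3 (W = -50*(-2/3 + 2*(-10) + (1/3)*(-10)**2) + 33 = -50*(-2/3 - 20 + (1/3)*100) + 33 = -50*(-2/3 - 20 + 100/3) + 33 = -50*38/3 + 33 = -1900/3 + 33 = -1801/3 ≈ -600.33)
z + W = 16848 - 1801/3 = 48743/3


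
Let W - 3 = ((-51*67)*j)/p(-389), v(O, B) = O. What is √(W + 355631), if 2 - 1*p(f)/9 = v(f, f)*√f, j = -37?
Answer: √3*√((2175947 + 415024878*I*√389)/(2 + 389*I*√389))/3 ≈ 596.35 - 0.0015351*I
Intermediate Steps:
p(f) = 18 - 9*f^(3/2) (p(f) = 18 - 9*f*√f = 18 - 9*f^(3/2))
W = 3 + 126429/(18 + 3501*I*√389) (W = 3 + (-51*67*(-37))/(18 - (-3501)*I*√389) = 3 + (-3417*(-37))/(18 - (-3501)*I*√389) = 3 + 126429/(18 + 3501*I*√389) ≈ 3.0005 - 1.831*I)
√(W + 355631) = √((529859143/176591619 - 16393627*I*√389/176591619) + 355631) = √(62801983915732/176591619 - 16393627*I*√389/176591619)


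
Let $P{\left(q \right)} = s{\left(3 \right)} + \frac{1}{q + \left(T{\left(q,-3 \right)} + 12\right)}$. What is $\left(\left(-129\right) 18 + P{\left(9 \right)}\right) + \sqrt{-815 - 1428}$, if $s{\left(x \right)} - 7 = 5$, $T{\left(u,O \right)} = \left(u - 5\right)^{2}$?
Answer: $- \frac{85469}{37} + i \sqrt{2243} \approx -2310.0 + 47.36 i$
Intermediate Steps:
$T{\left(u,O \right)} = \left(-5 + u\right)^{2}$
$s{\left(x \right)} = 12$ ($s{\left(x \right)} = 7 + 5 = 12$)
$P{\left(q \right)} = 12 + \frac{1}{12 + q + \left(-5 + q\right)^{2}}$ ($P{\left(q \right)} = 12 + \frac{1}{q + \left(\left(-5 + q\right)^{2} + 12\right)} = 12 + \frac{1}{q + \left(12 + \left(-5 + q\right)^{2}\right)} = 12 + \frac{1}{12 + q + \left(-5 + q\right)^{2}}$)
$\left(\left(-129\right) 18 + P{\left(9 \right)}\right) + \sqrt{-815 - 1428} = \left(\left(-129\right) 18 + \frac{445 - 972 + 12 \cdot 9^{2}}{37 + 9^{2} - 81}\right) + \sqrt{-815 - 1428} = \left(-2322 + \frac{445 - 972 + 12 \cdot 81}{37 + 81 - 81}\right) + \sqrt{-2243} = \left(-2322 + \frac{445 - 972 + 972}{37}\right) + i \sqrt{2243} = \left(-2322 + \frac{1}{37} \cdot 445\right) + i \sqrt{2243} = \left(-2322 + \frac{445}{37}\right) + i \sqrt{2243} = - \frac{85469}{37} + i \sqrt{2243}$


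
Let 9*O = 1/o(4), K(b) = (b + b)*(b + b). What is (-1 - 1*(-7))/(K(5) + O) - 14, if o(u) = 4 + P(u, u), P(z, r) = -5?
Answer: -12532/899 ≈ -13.940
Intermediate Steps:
K(b) = 4*b**2 (K(b) = (2*b)*(2*b) = 4*b**2)
o(u) = -1 (o(u) = 4 - 5 = -1)
O = -1/9 (O = (1/9)/(-1) = (1/9)*(-1) = -1/9 ≈ -0.11111)
(-1 - 1*(-7))/(K(5) + O) - 14 = (-1 - 1*(-7))/(4*5**2 - 1/9) - 14 = (-1 + 7)/(4*25 - 1/9) - 14 = 6/(100 - 1/9) - 14 = 6/(899/9) - 14 = 6*(9/899) - 14 = 54/899 - 14 = -12532/899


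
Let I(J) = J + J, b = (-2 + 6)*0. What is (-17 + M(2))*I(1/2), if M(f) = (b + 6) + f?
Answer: -9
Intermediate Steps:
b = 0 (b = 4*0 = 0)
I(J) = 2*J
M(f) = 6 + f (M(f) = (0 + 6) + f = 6 + f)
(-17 + M(2))*I(1/2) = (-17 + (6 + 2))*(2*(1/2)) = (-17 + 8)*(2*(1*(½))) = -18/2 = -9*1 = -9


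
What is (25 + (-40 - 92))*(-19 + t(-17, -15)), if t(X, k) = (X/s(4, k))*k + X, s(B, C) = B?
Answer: -11877/4 ≈ -2969.3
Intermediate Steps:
t(X, k) = X + X*k/4 (t(X, k) = (X/4)*k + X = X*k/4 + X = X + X*k/4)
(25 + (-40 - 92))*(-19 + t(-17, -15)) = (25 + (-40 - 92))*(-19 + (¼)*(-17)*(4 - 15)) = (25 - 132)*(-19 + (¼)*(-17)*(-11)) = -107*(-19 + 187/4) = -107*111/4 = -11877/4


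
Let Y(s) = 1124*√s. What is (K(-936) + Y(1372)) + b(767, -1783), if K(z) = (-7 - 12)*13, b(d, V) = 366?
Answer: 119 + 15736*√7 ≈ 41753.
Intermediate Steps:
K(z) = -247 (K(z) = -19*13 = -247)
(K(-936) + Y(1372)) + b(767, -1783) = (-247 + 1124*√1372) + 366 = (-247 + 1124*(14*√7)) + 366 = (-247 + 15736*√7) + 366 = 119 + 15736*√7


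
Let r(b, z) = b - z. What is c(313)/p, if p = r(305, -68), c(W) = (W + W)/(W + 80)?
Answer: 626/146589 ≈ 0.0042704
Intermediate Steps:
c(W) = 2*W/(80 + W) (c(W) = (2*W)/(80 + W) = 2*W/(80 + W))
p = 373 (p = 305 - 1*(-68) = 305 + 68 = 373)
c(313)/p = (2*313/(80 + 313))/373 = (2*313/393)*(1/373) = (2*313*(1/393))*(1/373) = (626/393)*(1/373) = 626/146589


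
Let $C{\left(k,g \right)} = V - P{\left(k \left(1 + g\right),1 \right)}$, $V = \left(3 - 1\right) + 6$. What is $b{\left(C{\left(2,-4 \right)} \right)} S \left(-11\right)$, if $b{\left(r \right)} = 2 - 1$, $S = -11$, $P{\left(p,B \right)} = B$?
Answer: $121$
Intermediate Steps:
$V = 8$ ($V = 2 + 6 = 8$)
$C{\left(k,g \right)} = 7$ ($C{\left(k,g \right)} = 8 - 1 = 7$)
$b{\left(r \right)} = 1$ ($b{\left(r \right)} = 2 - 1 = 1$)
$b{\left(C{\left(2,-4 \right)} \right)} S \left(-11\right) = 1 \left(-11\right) \left(-11\right) = \left(-11\right) \left(-11\right) = 121$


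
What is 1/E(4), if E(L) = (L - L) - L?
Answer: -1/4 ≈ -0.25000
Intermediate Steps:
E(L) = -L (E(L) = 0 - L = -L)
1/E(4) = 1/(-1*4) = 1/(-4) = -1/4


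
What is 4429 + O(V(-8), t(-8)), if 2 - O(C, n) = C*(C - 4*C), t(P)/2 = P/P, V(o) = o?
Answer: 4623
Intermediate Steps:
t(P) = 2 (t(P) = 2*(P/P) = 2*1 = 2)
O(C, n) = 2 + 3*C**2 (O(C, n) = 2 - C*(C - 4*C) = 2 - C*(-3*C) = 2 - (-3)*C**2 = 2 + 3*C**2)
4429 + O(V(-8), t(-8)) = 4429 + (2 + 3*(-8)**2) = 4429 + (2 + 3*64) = 4429 + (2 + 192) = 4429 + 194 = 4623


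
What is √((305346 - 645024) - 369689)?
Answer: I*√709367 ≈ 842.24*I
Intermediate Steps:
√((305346 - 645024) - 369689) = √(-339678 - 369689) = √(-709367) = I*√709367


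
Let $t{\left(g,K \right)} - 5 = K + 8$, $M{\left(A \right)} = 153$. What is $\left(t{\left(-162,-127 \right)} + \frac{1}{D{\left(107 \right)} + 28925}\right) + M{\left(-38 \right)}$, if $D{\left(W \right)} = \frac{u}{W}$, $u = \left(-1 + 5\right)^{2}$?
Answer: $\frac{120704756}{3094991} \approx 39.0$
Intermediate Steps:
$u = 16$ ($u = 4^{2} = 16$)
$t{\left(g,K \right)} = 13 + K$ ($t{\left(g,K \right)} = 5 + \left(K + 8\right) = 5 + \left(8 + K\right) = 13 + K$)
$D{\left(W \right)} = \frac{16}{W}$
$\left(t{\left(-162,-127 \right)} + \frac{1}{D{\left(107 \right)} + 28925}\right) + M{\left(-38 \right)} = \left(\left(13 - 127\right) + \frac{1}{\frac{16}{107} + 28925}\right) + 153 = \left(-114 + \frac{1}{16 \cdot \frac{1}{107} + 28925}\right) + 153 = \left(-114 + \frac{1}{\frac{16}{107} + 28925}\right) + 153 = \left(-114 + \frac{1}{\frac{3094991}{107}}\right) + 153 = \left(-114 + \frac{107}{3094991}\right) + 153 = - \frac{352828867}{3094991} + 153 = \frac{120704756}{3094991}$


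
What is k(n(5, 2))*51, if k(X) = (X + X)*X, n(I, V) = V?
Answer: 408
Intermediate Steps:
k(X) = 2*X² (k(X) = (2*X)*X = 2*X²)
k(n(5, 2))*51 = (2*2²)*51 = (2*4)*51 = 8*51 = 408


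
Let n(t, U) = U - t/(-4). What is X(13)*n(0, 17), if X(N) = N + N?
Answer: 442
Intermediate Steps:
n(t, U) = U + t/4 (n(t, U) = U - t*(-1)/4 = U - (-1)*t/4 = U + t/4)
X(N) = 2*N
X(13)*n(0, 17) = (2*13)*(17 + (1/4)*0) = 26*(17 + 0) = 26*17 = 442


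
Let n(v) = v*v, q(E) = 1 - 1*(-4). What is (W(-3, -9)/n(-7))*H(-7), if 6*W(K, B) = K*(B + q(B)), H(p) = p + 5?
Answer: -4/49 ≈ -0.081633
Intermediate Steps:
H(p) = 5 + p
q(E) = 5 (q(E) = 1 + 4 = 5)
W(K, B) = K*(5 + B)/6 (W(K, B) = (K*(B + 5))/6 = (K*(5 + B))/6 = K*(5 + B)/6)
n(v) = v²
(W(-3, -9)/n(-7))*H(-7) = (((⅙)*(-3)*(5 - 9))/((-7)²))*(5 - 7) = (((⅙)*(-3)*(-4))/49)*(-2) = (2*(1/49))*(-2) = (2/49)*(-2) = -4/49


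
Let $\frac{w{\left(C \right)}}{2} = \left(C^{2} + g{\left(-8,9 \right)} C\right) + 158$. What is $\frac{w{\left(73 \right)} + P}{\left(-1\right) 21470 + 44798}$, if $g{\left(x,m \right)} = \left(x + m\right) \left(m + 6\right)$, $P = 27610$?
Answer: $\frac{20387}{11664} \approx 1.7479$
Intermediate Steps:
$g{\left(x,m \right)} = \left(6 + m\right) \left(m + x\right)$ ($g{\left(x,m \right)} = \left(m + x\right) \left(6 + m\right) = \left(6 + m\right) \left(m + x\right)$)
$w{\left(C \right)} = 316 + 2 C^{2} + 30 C$ ($w{\left(C \right)} = 2 \left(\left(C^{2} + \left(9^{2} + 6 \cdot 9 + 6 \left(-8\right) + 9 \left(-8\right)\right) C\right) + 158\right) = 2 \left(\left(C^{2} + \left(81 + 54 - 48 - 72\right) C\right) + 158\right) = 2 \left(\left(C^{2} + 15 C\right) + 158\right) = 2 \left(158 + C^{2} + 15 C\right) = 316 + 2 C^{2} + 30 C$)
$\frac{w{\left(73 \right)} + P}{\left(-1\right) 21470 + 44798} = \frac{\left(316 + 2 \cdot 73^{2} + 30 \cdot 73\right) + 27610}{\left(-1\right) 21470 + 44798} = \frac{\left(316 + 2 \cdot 5329 + 2190\right) + 27610}{-21470 + 44798} = \frac{\left(316 + 10658 + 2190\right) + 27610}{23328} = \left(13164 + 27610\right) \frac{1}{23328} = 40774 \cdot \frac{1}{23328} = \frac{20387}{11664}$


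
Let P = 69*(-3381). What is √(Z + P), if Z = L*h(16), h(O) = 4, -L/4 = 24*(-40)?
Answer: I*√217929 ≈ 466.83*I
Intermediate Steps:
L = 3840 (L = -96*(-40) = -4*(-960) = 3840)
Z = 15360 (Z = 3840*4 = 15360)
P = -233289
√(Z + P) = √(15360 - 233289) = √(-217929) = I*√217929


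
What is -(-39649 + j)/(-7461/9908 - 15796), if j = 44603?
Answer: 49084232/156514229 ≈ 0.31361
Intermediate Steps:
-(-39649 + j)/(-7461/9908 - 15796) = -(-39649 + 44603)/(-7461/9908 - 15796) = -4954/(-7461*1/9908 - 15796) = -4954/(-7461/9908 - 15796) = -4954/(-156514229/9908) = -4954*(-9908)/156514229 = -1*(-49084232/156514229) = 49084232/156514229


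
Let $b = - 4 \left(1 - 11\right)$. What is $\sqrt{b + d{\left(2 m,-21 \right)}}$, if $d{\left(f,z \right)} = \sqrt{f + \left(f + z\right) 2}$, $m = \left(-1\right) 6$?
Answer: $\sqrt{40 + i \sqrt{78}} \approx 6.3625 + 0.69405 i$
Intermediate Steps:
$m = -6$
$b = 40$ ($b = \left(-4\right) \left(-10\right) = 40$)
$d{\left(f,z \right)} = \sqrt{2 z + 3 f}$ ($d{\left(f,z \right)} = \sqrt{f + \left(2 f + 2 z\right)} = \sqrt{2 z + 3 f}$)
$\sqrt{b + d{\left(2 m,-21 \right)}} = \sqrt{40 + \sqrt{2 \left(-21\right) + 3 \cdot 2 \left(-6\right)}} = \sqrt{40 + \sqrt{-42 + 3 \left(-12\right)}} = \sqrt{40 + \sqrt{-42 - 36}} = \sqrt{40 + \sqrt{-78}} = \sqrt{40 + i \sqrt{78}}$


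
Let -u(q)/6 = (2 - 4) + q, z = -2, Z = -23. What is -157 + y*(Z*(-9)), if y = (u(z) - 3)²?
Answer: 91130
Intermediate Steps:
u(q) = 12 - 6*q (u(q) = -6*((2 - 4) + q) = -6*(-2 + q) = 12 - 6*q)
y = 441 (y = ((12 - 6*(-2)) - 3)² = ((12 + 12) - 3)² = (24 - 3)² = 21² = 441)
-157 + y*(Z*(-9)) = -157 + 441*(-23*(-9)) = -157 + 441*207 = -157 + 91287 = 91130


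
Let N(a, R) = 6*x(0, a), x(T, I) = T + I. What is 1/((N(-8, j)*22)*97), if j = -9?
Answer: -1/102432 ≈ -9.7626e-6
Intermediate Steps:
x(T, I) = I + T
N(a, R) = 6*a (N(a, R) = 6*(a + 0) = 6*a)
1/((N(-8, j)*22)*97) = 1/(((6*(-8))*22)*97) = 1/(-48*22*97) = 1/(-1056*97) = 1/(-102432) = -1/102432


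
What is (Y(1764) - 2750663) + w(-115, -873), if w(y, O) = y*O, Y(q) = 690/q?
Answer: -779178677/294 ≈ -2.6503e+6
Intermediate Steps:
w(y, O) = O*y
(Y(1764) - 2750663) + w(-115, -873) = (690/1764 - 2750663) - 873*(-115) = (690*(1/1764) - 2750663) + 100395 = (115/294 - 2750663) + 100395 = -808694807/294 + 100395 = -779178677/294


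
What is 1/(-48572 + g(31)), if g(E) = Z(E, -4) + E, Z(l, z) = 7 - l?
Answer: -1/48565 ≈ -2.0591e-5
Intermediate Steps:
g(E) = 7 (g(E) = (7 - E) + E = 7)
1/(-48572 + g(31)) = 1/(-48572 + 7) = 1/(-48565) = -1/48565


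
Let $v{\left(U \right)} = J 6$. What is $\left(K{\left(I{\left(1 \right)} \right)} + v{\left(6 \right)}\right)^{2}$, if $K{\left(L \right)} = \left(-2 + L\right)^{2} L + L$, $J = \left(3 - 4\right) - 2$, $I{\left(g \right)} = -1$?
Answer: $784$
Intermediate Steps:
$J = -3$ ($J = -1 - 2 = -3$)
$K{\left(L \right)} = L + L \left(-2 + L\right)^{2}$ ($K{\left(L \right)} = L \left(-2 + L\right)^{2} + L = L + L \left(-2 + L\right)^{2}$)
$v{\left(U \right)} = -18$ ($v{\left(U \right)} = \left(-3\right) 6 = -18$)
$\left(K{\left(I{\left(1 \right)} \right)} + v{\left(6 \right)}\right)^{2} = \left(- (1 + \left(-2 - 1\right)^{2}) - 18\right)^{2} = \left(- (1 + \left(-3\right)^{2}) - 18\right)^{2} = \left(- (1 + 9) - 18\right)^{2} = \left(\left(-1\right) 10 - 18\right)^{2} = \left(-10 - 18\right)^{2} = \left(-28\right)^{2} = 784$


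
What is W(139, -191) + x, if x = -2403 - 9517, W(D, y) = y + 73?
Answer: -12038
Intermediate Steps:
W(D, y) = 73 + y
x = -11920
W(139, -191) + x = (73 - 191) - 11920 = -118 - 11920 = -12038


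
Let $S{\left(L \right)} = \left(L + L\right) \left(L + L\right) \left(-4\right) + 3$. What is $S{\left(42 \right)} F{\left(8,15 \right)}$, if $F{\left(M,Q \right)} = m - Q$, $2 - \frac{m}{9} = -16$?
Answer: $-4148487$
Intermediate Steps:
$m = 162$ ($m = 18 - -144 = 18 + 144 = 162$)
$F{\left(M,Q \right)} = 162 - Q$
$S{\left(L \right)} = 3 - 16 L^{2}$ ($S{\left(L \right)} = 2 L 2 L \left(-4\right) + 3 = 4 L^{2} \left(-4\right) + 3 = - 16 L^{2} + 3 = 3 - 16 L^{2}$)
$S{\left(42 \right)} F{\left(8,15 \right)} = \left(3 - 16 \cdot 42^{2}\right) \left(162 - 15\right) = \left(3 - 28224\right) \left(162 - 15\right) = \left(3 - 28224\right) 147 = \left(-28221\right) 147 = -4148487$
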